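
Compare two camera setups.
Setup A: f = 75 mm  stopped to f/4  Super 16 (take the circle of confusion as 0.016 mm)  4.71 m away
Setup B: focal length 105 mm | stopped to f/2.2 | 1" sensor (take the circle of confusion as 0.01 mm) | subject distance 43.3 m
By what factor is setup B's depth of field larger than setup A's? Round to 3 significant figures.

Setup A: H = 75²/(4×0.016) + 75 ≈ 87965.6 mm; DoF = Df − Dn = 4972.21 − 4474.06 ≈ 498.15 mm.
Setup B: H = 105²/(2.2×0.01) + 105 ≈ 501241.4 mm; DoF = Df − Dn = 47384.2 − 39864.0 ≈ 7520.2 mm.
Ratio = 7520.2 / 498.15 ≈ 15.1.

15.1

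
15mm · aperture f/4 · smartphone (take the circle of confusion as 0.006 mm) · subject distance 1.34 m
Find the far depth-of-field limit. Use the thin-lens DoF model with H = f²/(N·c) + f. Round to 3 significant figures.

1.56 m

Hyperfocal distance H = f²/(N·c) + f = 15²/(4 × 0.006) + 15 = 225/0.024 + 15 ≈ 9390.0 mm ≈ 9.390 m.
Far limit Df = s·(H − f)/(H − s) = 1340 × (9390.0 − 15) / (9390.0 − 1340) = 1340 × 9375.0 / 8050.0 ≈ 1560.6 mm ≈ 1.56 m.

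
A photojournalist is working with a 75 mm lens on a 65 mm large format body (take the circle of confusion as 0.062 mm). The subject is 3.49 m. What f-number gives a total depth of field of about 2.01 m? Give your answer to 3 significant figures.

Write h = H − f = f²/(N·c). The thin-lens limits are Dn = s·h/(h + (s−f)) and Df = s·h/(h − (s−f)), so DoF = Df − Dn = 2·s·(s−f)·h / (h² − (s−f)²).
That is a quadratic in h: DoF·h² − 2·s·(s−f)·h − DoF·(s−f)² = 0 ⇒ h = (s−f)·(s + √(s² + DoF²)) / DoF = 3415 × (3490 + √(3490² + 2010²)) / 2010 = 3415 × (3490 + 4027.43) / 2010 ≈ 12772 mm.
Then N = f²/(c·h) = 75² / (0.062 × 12772) = 5625 / 791.87 ≈ 7.10.

f/7.10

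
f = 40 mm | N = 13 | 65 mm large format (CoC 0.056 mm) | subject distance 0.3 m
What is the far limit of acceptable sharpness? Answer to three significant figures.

Hyperfocal distance H = f²/(N·c) + f = 40²/(13 × 0.056) + 40 = 1600/0.728 + 40 ≈ 2237.8 mm ≈ 2.238 m.
Far limit Df = s·(H − f)/(H − s) = 300 × (2237.8 − 40) / (2237.8 − 300) = 300 × 2197.8 / 1937.8 ≈ 340.25 mm.

340 mm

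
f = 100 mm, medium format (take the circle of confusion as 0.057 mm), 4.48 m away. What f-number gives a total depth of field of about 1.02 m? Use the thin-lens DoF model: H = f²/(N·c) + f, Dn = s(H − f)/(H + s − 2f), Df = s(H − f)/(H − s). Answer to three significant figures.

Write h = H − f = f²/(N·c). The thin-lens limits are Dn = s·h/(h + (s−f)) and Df = s·h/(h − (s−f)), so DoF = Df − Dn = 2·s·(s−f)·h / (h² − (s−f)²).
That is a quadratic in h: DoF·h² − 2·s·(s−f)·h − DoF·(s−f)² = 0 ⇒ h = (s−f)·(s + √(s² + DoF²)) / DoF = 4380 × (4480 + √(4480² + 1020²)) / 1020 = 4380 × (4480 + 4594.65) / 1020 ≈ 38968 mm.
Then N = f²/(c·h) = 100² / (0.057 × 38968) = 10000 / 2221.2 ≈ 4.50.

f/4.50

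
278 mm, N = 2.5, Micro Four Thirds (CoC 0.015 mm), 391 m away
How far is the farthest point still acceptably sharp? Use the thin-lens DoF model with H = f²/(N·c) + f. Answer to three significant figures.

Hyperfocal distance H = f²/(N·c) + f = 278²/(2.5 × 0.015) + 278 = 77284/0.0375 + 278 ≈ 2061184.7 mm ≈ 2061 m.
Far limit Df = s·(H − f)/(H − s) = 391000 × (2061184.7 − 278) / (2061184.7 − 391000) = 391000 × 2060906.7 / 1670184.7 ≈ 482470 mm ≈ 482 m.

482 m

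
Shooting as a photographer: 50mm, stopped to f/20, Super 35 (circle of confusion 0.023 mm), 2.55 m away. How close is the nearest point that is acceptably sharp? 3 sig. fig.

Hyperfocal distance H = f²/(N·c) + f = 50²/(20 × 0.023) + 50 = 2500/0.46 + 50 ≈ 5484.8 mm ≈ 5.485 m.
Near limit Dn = s·(H − f)/(H + s − 2f) = 2550 × (5484.8 − 50) / (5484.8 + 2550 − 2 × 50) = 2550 × 5434.8 / 7934.8 ≈ 1746.6 mm ≈ 1.75 m.

1.75 m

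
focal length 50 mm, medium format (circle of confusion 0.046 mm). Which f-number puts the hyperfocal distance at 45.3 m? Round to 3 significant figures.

Rearrange H = f²/(N·c) + f for N: N = f² / ((H − f)·c).
N = 50² / ((45300 − 50) × 0.046) = 2500 / 2082 ≈ 1.20.

f/1.20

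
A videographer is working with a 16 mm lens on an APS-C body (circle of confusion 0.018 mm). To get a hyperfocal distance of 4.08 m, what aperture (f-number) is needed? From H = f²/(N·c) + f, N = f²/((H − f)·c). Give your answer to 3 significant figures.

f/3.50

Rearrange H = f²/(N·c) + f for N: N = f² / ((H − f)·c).
N = 16² / ((4080 − 16) × 0.018) = 256 / 73.15 ≈ 3.50.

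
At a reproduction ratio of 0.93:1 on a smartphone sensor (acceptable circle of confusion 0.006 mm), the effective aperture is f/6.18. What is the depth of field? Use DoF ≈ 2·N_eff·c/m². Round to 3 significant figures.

0.0857 mm

At magnification m, DoF ≈ 2·N_eff·c/m² = 2 × 6.18 × 0.006 / 0.93² = 0.07416 / 0.8649 ≈ 0.0857 mm.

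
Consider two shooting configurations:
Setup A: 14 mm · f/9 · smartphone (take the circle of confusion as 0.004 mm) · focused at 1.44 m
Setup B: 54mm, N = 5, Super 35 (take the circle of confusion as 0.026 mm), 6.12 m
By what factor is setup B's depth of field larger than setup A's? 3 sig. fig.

4.41

Setup A: H = 14²/(9×0.004) + 14 ≈ 5458.4 mm; DoF = Df − Dn = 1951.00 − 1141.12 ≈ 809.88 mm.
Setup B: H = 54²/(5×0.026) + 54 ≈ 22484.8 mm; DoF = Df − Dn = 8388.5 − 4817.3 ≈ 3571.2 mm.
Ratio = 3571.2 / 809.88 ≈ 4.41.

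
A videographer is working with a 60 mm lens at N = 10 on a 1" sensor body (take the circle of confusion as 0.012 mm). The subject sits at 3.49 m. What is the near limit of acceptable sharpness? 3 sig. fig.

3.13 m

Hyperfocal distance H = f²/(N·c) + f = 60²/(10 × 0.012) + 60 = 3600/0.12 + 60 ≈ 30060.0 mm ≈ 30.06 m.
Near limit Dn = s·(H − f)/(H + s − 2f) = 3490 × (30060.0 − 60) / (30060.0 + 3490 − 2 × 60) = 3490 × 30000.0 / 33430.0 ≈ 3131.9 mm ≈ 3.13 m.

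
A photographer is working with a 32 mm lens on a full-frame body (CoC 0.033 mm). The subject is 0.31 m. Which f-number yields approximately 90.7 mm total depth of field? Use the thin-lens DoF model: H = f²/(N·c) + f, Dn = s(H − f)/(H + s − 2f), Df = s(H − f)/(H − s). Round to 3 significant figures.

f/16

Write h = H − f = f²/(N·c). The thin-lens limits are Dn = s·h/(h + (s−f)) and Df = s·h/(h − (s−f)), so DoF = Df − Dn = 2·s·(s−f)·h / (h² − (s−f)²).
That is a quadratic in h: DoF·h² − 2·s·(s−f)·h − DoF·(s−f)² = 0 ⇒ h = (s−f)·(s + √(s² + DoF²)) / DoF = 278 × (310 + √(310² + 90.7²)) / 90.7 = 278 × (310 + 322.996) / 90.7 ≈ 1940.2 mm.
Then N = f²/(c·h) = 32² / (0.033 × 1940.2) = 1024 / 64.025 ≈ 16.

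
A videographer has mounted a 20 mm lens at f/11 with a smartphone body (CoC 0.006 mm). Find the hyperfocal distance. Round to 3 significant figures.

Hyperfocal distance H = f²/(N·c) + f = 20²/(11 × 0.006) + 20 = 400/0.066 + 20 ≈ 6080.6 mm ≈ 6.08 m.

6.08 m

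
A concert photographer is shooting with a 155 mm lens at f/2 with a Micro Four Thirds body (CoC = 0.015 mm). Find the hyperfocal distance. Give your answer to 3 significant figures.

801 m

Hyperfocal distance H = f²/(N·c) + f = 155²/(2 × 0.015) + 155 = 24025/0.03 + 155 ≈ 800988.3 mm ≈ 801 m.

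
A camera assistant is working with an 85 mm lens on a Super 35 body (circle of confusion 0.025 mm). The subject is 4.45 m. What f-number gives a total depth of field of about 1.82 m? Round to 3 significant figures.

f/13

Write h = H − f = f²/(N·c). The thin-lens limits are Dn = s·h/(h + (s−f)) and Df = s·h/(h − (s−f)), so DoF = Df − Dn = 2·s·(s−f)·h / (h² − (s−f)²).
That is a quadratic in h: DoF·h² − 2·s·(s−f)·h − DoF·(s−f)² = 0 ⇒ h = (s−f)·(s + √(s² + DoF²)) / DoF = 4365 × (4450 + √(4450² + 1820²)) / 1820 = 4365 × (4450 + 4807.80) / 1820 ≈ 22203 mm.
Then N = f²/(c·h) = 85² / (0.025 × 22203) = 7225 / 555.09 ≈ 13.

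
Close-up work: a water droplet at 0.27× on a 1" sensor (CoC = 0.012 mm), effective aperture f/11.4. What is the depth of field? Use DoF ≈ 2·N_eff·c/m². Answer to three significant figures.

At magnification m, DoF ≈ 2·N_eff·c/m² = 2 × 11.4 × 0.012 / 0.27² = 0.2736 / 0.0729 ≈ 3.75 mm.

3.75 mm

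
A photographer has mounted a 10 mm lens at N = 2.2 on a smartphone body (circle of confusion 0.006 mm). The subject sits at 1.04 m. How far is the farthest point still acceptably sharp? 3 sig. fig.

Hyperfocal distance H = f²/(N·c) + f = 10²/(2.2 × 0.006) + 10 = 100/0.0132 + 10 ≈ 7585.8 mm ≈ 7.586 m.
Far limit Df = s·(H − f)/(H − s) = 1040 × (7585.8 − 10) / (7585.8 − 1040) = 1040 × 7575.8 / 6545.8 ≈ 1203.6 mm ≈ 1.20 m.

1.20 m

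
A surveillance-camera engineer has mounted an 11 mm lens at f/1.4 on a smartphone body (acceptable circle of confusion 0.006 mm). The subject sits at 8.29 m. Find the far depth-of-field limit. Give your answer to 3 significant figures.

19.5 m

Hyperfocal distance H = f²/(N·c) + f = 11²/(1.4 × 0.006) + 11 = 121/0.0084 + 11 ≈ 14415.8 mm ≈ 14.42 m.
Far limit Df = s·(H − f)/(H − s) = 8290 × (14415.8 − 11) / (14415.8 − 8290) = 8290 × 14404.8 / 6125.8 ≈ 19494 mm ≈ 19.5 m.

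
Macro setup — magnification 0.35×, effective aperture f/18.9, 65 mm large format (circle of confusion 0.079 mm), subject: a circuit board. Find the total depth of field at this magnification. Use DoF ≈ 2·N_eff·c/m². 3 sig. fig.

24.4 mm

At magnification m, DoF ≈ 2·N_eff·c/m² = 2 × 18.9 × 0.079 / 0.35² = 2.986 / 0.1225 ≈ 24.4 mm.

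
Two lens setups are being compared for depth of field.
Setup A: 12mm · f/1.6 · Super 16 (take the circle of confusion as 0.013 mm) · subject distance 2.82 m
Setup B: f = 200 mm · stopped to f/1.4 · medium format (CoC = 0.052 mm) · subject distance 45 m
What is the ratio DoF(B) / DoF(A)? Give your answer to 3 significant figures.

2.70

Setup A: H = 12²/(1.6×0.013) + 12 ≈ 6935.1 mm; DoF = Df − Dn = 4744.3 − 2006.3 ≈ 2738.0 mm.
Setup B: H = 200²/(1.4×0.052) + 200 ≈ 549650.5 mm; DoF = Df − Dn = 48994.8 − 41607.5 ≈ 7387.3 mm.
Ratio = 7387.3 / 2738.0 ≈ 2.70.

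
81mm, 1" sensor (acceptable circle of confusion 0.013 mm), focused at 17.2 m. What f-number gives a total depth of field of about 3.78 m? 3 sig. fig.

Write h = H − f = f²/(N·c). The thin-lens limits are Dn = s·h/(h + (s−f)) and Df = s·h/(h − (s−f)), so DoF = Df − Dn = 2·s·(s−f)·h / (h² − (s−f)²).
That is a quadratic in h: DoF·h² − 2·s·(s−f)·h − DoF·(s−f)² = 0 ⇒ h = (s−f)·(s + √(s² + DoF²)) / DoF = 17119 × (17200 + √(17200² + 3780²)) / 3780 = 17119 × (17200 + 17610.5) / 3780 ≈ 157651 mm.
Then N = f²/(c·h) = 81² / (0.013 × 157651) = 6561 / 2049.5 ≈ 3.20.

f/3.20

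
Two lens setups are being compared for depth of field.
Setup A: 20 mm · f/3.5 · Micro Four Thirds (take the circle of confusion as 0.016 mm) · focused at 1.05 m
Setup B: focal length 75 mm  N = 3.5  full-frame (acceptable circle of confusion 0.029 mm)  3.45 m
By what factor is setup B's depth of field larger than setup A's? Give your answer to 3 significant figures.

Setup A: H = 20²/(3.5×0.016) + 20 ≈ 7162.9 mm; DoF = Df − Dn = 1226.92 − 917.67 ≈ 309.25 mm.
Setup B: H = 75²/(3.5×0.029) + 75 ≈ 55493.7 mm; DoF = Df − Dn = 3673.73 − 3251.96 ≈ 421.77 mm.
Ratio = 421.77 / 309.25 ≈ 1.36.

1.36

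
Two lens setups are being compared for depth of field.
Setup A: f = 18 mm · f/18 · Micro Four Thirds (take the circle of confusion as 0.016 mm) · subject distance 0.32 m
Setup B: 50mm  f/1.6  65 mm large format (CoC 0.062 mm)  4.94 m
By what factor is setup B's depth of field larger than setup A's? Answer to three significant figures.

Setup A: H = 18²/(18×0.016) + 18 ≈ 1143.0 mm; DoF = Df − Dn = 437.42 − 252.28 ≈ 185.14 mm.
Setup B: H = 50²/(1.6×0.062) + 50 ≈ 25251.6 mm; DoF = Df − Dn = 6129.3 − 4137.2 ≈ 1992.1 mm.
Ratio = 1992.1 / 185.14 ≈ 10.8.

10.8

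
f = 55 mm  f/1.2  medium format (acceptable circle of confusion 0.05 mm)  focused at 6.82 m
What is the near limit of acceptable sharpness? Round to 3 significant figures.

6.01 m

Hyperfocal distance H = f²/(N·c) + f = 55²/(1.2 × 0.05) + 55 = 3025/0.06 + 55 ≈ 50471.7 mm ≈ 50.47 m.
Near limit Dn = s·(H − f)/(H + s − 2f) = 6820 × (50471.7 − 55) / (50471.7 + 6820 − 2 × 55) = 6820 × 50416.7 / 57181.7 ≈ 6013.1 mm ≈ 6.01 m.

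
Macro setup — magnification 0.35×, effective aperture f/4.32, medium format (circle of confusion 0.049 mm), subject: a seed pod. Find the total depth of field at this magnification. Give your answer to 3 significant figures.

3.46 mm

At magnification m, DoF ≈ 2·N_eff·c/m² = 2 × 4.32 × 0.049 / 0.35² = 0.4234 / 0.1225 ≈ 3.46 mm.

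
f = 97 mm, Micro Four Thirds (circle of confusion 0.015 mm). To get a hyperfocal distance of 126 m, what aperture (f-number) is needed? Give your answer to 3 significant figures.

f/4.98

Rearrange H = f²/(N·c) + f for N: N = f² / ((H − f)·c).
N = 97² / ((126000 − 97) × 0.015) = 9409 / 1889 ≈ 4.98.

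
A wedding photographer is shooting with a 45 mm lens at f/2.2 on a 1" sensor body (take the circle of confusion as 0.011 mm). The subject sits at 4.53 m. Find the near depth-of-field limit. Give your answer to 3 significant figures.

Hyperfocal distance H = f²/(N·c) + f = 45²/(2.2 × 0.011) + 45 = 2025/0.0242 + 45 ≈ 83722.7 mm ≈ 83.72 m.
Near limit Dn = s·(H − f)/(H + s − 2f) = 4530 × (83722.7 − 45) / (83722.7 + 4530 − 2 × 45) = 4530 × 83677.7 / 88162.7 ≈ 4299.6 mm ≈ 4.30 m.

4.30 m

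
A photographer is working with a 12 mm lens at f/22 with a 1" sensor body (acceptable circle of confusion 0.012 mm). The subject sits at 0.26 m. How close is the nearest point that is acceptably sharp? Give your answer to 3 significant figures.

179 mm

Hyperfocal distance H = f²/(N·c) + f = 12²/(22 × 0.012) + 12 = 144/0.264 + 12 ≈ 557.5 mm ≈ 0.557 m.
Near limit Dn = s·(H − f)/(H + s − 2f) = 260 × (557.5 − 12) / (557.5 + 260 − 2 × 12) = 260 × 545.5 / 793.5 ≈ 178.74 mm.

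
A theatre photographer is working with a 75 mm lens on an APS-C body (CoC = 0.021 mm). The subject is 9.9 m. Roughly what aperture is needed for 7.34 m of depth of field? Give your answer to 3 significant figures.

Write h = H − f = f²/(N·c). The thin-lens limits are Dn = s·h/(h + (s−f)) and Df = s·h/(h − (s−f)), so DoF = Df − Dn = 2·s·(s−f)·h / (h² − (s−f)²).
That is a quadratic in h: DoF·h² − 2·s·(s−f)·h − DoF·(s−f)² = 0 ⇒ h = (s−f)·(s + √(s² + DoF²)) / DoF = 9825 × (9900 + √(9900² + 7340²)) / 7340 = 9825 × (9900 + 12324.2) / 7340 ≈ 29748 mm.
Then N = f²/(c·h) = 75² / (0.021 × 29748) = 5625 / 624.71 ≈ 9.

f/9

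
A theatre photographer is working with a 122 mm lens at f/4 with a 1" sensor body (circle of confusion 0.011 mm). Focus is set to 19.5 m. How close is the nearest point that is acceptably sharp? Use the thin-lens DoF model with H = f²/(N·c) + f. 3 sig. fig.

Hyperfocal distance H = f²/(N·c) + f = 122²/(4 × 0.011) + 122 = 14884/0.044 + 122 ≈ 338394.7 mm ≈ 338.4 m.
Near limit Dn = s·(H − f)/(H + s − 2f) = 19500 × (338394.7 − 122) / (338394.7 + 19500 − 2 × 122) = 19500 × 338272.7 / 357650.7 ≈ 18443 mm ≈ 18.4 m.

18.4 m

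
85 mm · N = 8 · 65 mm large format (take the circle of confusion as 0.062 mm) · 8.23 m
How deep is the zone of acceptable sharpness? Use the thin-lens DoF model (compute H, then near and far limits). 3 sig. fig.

Hyperfocal distance H = f²/(N·c) + f = 85²/(8 × 0.062) + 85 = 7225/0.496 + 85 ≈ 14651.5 mm ≈ 14.65 m.
Near limit Dn = s·(H − f)/(H + s − 2f) = 8230 × (14651.5 − 85) / (14651.5 + 8230 − 2 × 85) = 8230 × 14566.5 / 22711.5 ≈ 5278 mm.
Far limit Df = s·(H − f)/(H − s) = 8230 × (14651.5 − 85) / (14651.5 − 8230) = 8230 × 14566.5 / 6421.5 ≈ 18669 mm.
Depth of field = Df − Dn = 18669 − 5278 ≈ 13391 mm ≈ 13.4 m.

13.4 m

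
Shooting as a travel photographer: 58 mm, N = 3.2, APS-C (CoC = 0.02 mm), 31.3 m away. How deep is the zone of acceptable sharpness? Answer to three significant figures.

Hyperfocal distance H = f²/(N·c) + f = 58²/(3.2 × 0.02) + 58 = 3364/0.064 + 58 ≈ 52620.5 mm ≈ 52.62 m.
Near limit Dn = s·(H − f)/(H + s − 2f) = 31300 × (52620.5 − 58) / (52620.5 + 31300 − 2 × 58) = 31300 × 52562.5 / 83804.5 ≈ 19631 mm.
Far limit Df = s·(H − f)/(H − s) = 31300 × (52620.5 − 58) / (52620.5 − 31300) = 31300 × 52562.5 / 21320.5 ≈ 77165 mm.
Depth of field = Df − Dn = 77165 − 19631 ≈ 57534 mm ≈ 57.5 m.

57.5 m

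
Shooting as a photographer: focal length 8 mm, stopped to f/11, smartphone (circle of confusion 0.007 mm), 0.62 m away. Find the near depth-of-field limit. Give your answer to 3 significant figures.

Hyperfocal distance H = f²/(N·c) + f = 8²/(11 × 0.007) + 8 = 64/0.077 + 8 ≈ 839.2 mm ≈ 0.839 m.
Near limit Dn = s·(H − f)/(H + s − 2f) = 620 × (839.2 − 8) / (839.2 + 620 − 2 × 8) = 620 × 831.2 / 1443.2 ≈ 357.08 mm.

357 mm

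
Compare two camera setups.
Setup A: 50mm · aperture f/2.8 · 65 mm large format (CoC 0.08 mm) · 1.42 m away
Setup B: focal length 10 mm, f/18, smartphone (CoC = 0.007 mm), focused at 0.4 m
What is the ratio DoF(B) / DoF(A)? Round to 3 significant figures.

Setup A: H = 50²/(2.8×0.08) + 50 ≈ 11210.7 mm; DoF = Df − Dn = 1618.70 − 1264.75 ≈ 353.95 mm.
Setup B: H = 10²/(18×0.007) + 10 ≈ 803.7 mm; DoF = Df − Dn = 786.47 − 268.20 ≈ 518.27 mm.
Ratio = 518.27 / 353.95 ≈ 1.46.

1.46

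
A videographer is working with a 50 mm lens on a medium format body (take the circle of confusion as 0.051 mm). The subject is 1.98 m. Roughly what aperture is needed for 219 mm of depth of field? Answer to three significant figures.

f/1.40

Write h = H − f = f²/(N·c). The thin-lens limits are Dn = s·h/(h + (s−f)) and Df = s·h/(h − (s−f)), so DoF = Df − Dn = 2·s·(s−f)·h / (h² − (s−f)²).
That is a quadratic in h: DoF·h² − 2·s·(s−f)·h − DoF·(s−f)² = 0 ⇒ h = (s−f)·(s + √(s² + DoF²)) / DoF = 1930 × (1980 + √(1980² + 219²)) / 219 = 1930 × (1980 + 1992.07) / 219 ≈ 35005 mm.
Then N = f²/(c·h) = 50² / (0.051 × 35005) = 2500 / 1785.3 ≈ 1.40.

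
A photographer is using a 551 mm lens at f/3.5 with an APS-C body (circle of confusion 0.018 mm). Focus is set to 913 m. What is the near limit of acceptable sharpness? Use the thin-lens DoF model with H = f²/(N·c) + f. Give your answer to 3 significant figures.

768 m

Hyperfocal distance H = f²/(N·c) + f = 551²/(3.5 × 0.018) + 551 = 303601/0.063 + 551 ≈ 4819614.5 mm ≈ 4820 m.
Near limit Dn = s·(H − f)/(H + s − 2f) = 913000 × (4819614.5 − 551) / (4819614.5 + 913000 − 2 × 551) = 913000 × 4819063.5 / 5731512.5 ≈ 767652 mm ≈ 768 m.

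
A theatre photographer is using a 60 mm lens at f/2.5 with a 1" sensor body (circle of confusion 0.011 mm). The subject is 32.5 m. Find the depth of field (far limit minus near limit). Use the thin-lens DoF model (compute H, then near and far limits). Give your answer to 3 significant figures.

Hyperfocal distance H = f²/(N·c) + f = 60²/(2.5 × 0.011) + 60 = 3600/0.0275 + 60 ≈ 130969.1 mm ≈ 131.0 m.
Near limit Dn = s·(H − f)/(H + s − 2f) = 32500 × (130969.1 − 60) / (130969.1 + 32500 − 2 × 60) = 32500 × 130909.1 / 163349.1 ≈ 26046 mm.
Far limit Df = s·(H − f)/(H − s) = 32500 × (130969.1 − 60) / (130969.1 − 32500) = 32500 × 130909.1 / 98469.1 ≈ 43207 mm.
Depth of field = Df − Dn = 43207 − 26046 ≈ 17161 mm ≈ 17.2 m.

17.2 m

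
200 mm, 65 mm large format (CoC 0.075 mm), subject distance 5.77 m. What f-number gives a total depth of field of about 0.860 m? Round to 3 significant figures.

Write h = H − f = f²/(N·c). The thin-lens limits are Dn = s·h/(h + (s−f)) and Df = s·h/(h − (s−f)), so DoF = Df − Dn = 2·s·(s−f)·h / (h² − (s−f)²).
That is a quadratic in h: DoF·h² − 2·s·(s−f)·h − DoF·(s−f)² = 0 ⇒ h = (s−f)·(s + √(s² + DoF²)) / DoF = 5570 × (5770 + √(5770² + 860²)) / 860 = 5570 × (5770 + 5833.74) / 860 ≈ 75154 mm.
Then N = f²/(c·h) = 200² / (0.075 × 75154) = 40000 / 5636.6 ≈ 7.10.

f/7.10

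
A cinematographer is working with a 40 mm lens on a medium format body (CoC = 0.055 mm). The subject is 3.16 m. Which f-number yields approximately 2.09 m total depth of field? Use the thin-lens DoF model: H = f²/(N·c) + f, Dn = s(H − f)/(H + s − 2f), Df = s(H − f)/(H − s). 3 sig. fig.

Write h = H − f = f²/(N·c). The thin-lens limits are Dn = s·h/(h + (s−f)) and Df = s·h/(h − (s−f)), so DoF = Df − Dn = 2·s·(s−f)·h / (h² − (s−f)²).
That is a quadratic in h: DoF·h² − 2·s·(s−f)·h − DoF·(s−f)² = 0 ⇒ h = (s−f)·(s + √(s² + DoF²)) / DoF = 3120 × (3160 + √(3160² + 2090²)) / 2090 = 3120 × (3160 + 3788.63) / 2090 ≈ 10373 mm.
Then N = f²/(c·h) = 40² / (0.055 × 10373) = 1600 / 570.52 ≈ 2.80.

f/2.80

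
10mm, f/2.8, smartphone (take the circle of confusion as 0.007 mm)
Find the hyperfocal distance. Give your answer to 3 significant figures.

Hyperfocal distance H = f²/(N·c) + f = 10²/(2.8 × 0.007) + 10 = 100/0.0196 + 10 ≈ 5112.0 mm ≈ 5.11 m.

5.11 m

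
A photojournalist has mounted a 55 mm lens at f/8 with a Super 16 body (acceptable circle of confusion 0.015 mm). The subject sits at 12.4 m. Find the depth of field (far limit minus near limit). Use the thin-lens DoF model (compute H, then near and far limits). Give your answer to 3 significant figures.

16.0 m

Hyperfocal distance H = f²/(N·c) + f = 55²/(8 × 0.015) + 55 = 3025/0.12 + 55 ≈ 25263.3 mm ≈ 25.26 m.
Near limit Dn = s·(H − f)/(H + s − 2f) = 12400 × (25263.3 − 55) / (25263.3 + 12400 − 2 × 55) = 12400 × 25208.3 / 37553.3 ≈ 8324 mm.
Far limit Df = s·(H − f)/(H − s) = 12400 × (25263.3 − 55) / (25263.3 − 12400) = 12400 × 25208.3 / 12863.3 ≈ 24300 mm.
Depth of field = Df − Dn = 24300 − 8324 ≈ 15976 mm ≈ 16.0 m.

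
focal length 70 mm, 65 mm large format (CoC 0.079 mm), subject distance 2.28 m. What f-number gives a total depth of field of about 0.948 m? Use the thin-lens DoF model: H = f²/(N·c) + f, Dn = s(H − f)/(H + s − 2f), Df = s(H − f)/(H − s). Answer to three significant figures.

Write h = H − f = f²/(N·c). The thin-lens limits are Dn = s·h/(h + (s−f)) and Df = s·h/(h − (s−f)), so DoF = Df − Dn = 2·s·(s−f)·h / (h² − (s−f)²).
That is a quadratic in h: DoF·h² − 2·s·(s−f)·h − DoF·(s−f)² = 0 ⇒ h = (s−f)·(s + √(s² + DoF²)) / DoF = 2210 × (2280 + √(2280² + 948²)) / 948 = 2210 × (2280 + 2469.23) / 948 ≈ 11072 mm.
Then N = f²/(c·h) = 70² / (0.079 × 11072) = 4900 / 874.65 ≈ 5.60.

f/5.60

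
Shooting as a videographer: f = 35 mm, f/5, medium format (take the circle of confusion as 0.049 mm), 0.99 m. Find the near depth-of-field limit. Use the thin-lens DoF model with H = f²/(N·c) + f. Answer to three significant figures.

Hyperfocal distance H = f²/(N·c) + f = 35²/(5 × 0.049) + 35 = 1225/0.245 + 35 ≈ 5035.0 mm ≈ 5.035 m.
Near limit Dn = s·(H − f)/(H + s − 2f) = 990 × (5035.0 − 35) / (5035.0 + 990 − 2 × 35) = 990 × 5000.0 / 5955.0 ≈ 831.23 mm ≈ 0.831 m.

0.831 m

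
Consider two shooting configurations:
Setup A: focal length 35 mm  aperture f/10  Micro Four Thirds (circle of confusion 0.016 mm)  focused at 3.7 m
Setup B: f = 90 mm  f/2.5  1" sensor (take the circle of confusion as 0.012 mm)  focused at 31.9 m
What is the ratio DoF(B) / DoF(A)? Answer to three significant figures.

1.66

Setup A: H = 35²/(10×0.016) + 35 ≈ 7691.2 mm; DoF = Df − Dn = 7097.6 − 2502.2 ≈ 4595.4 mm.
Setup B: H = 90²/(2.5×0.012) + 90 ≈ 270090.0 mm; DoF = Df − Dn = 36160.2 − 28537.8 ≈ 7622.4 mm.
Ratio = 7622.4 / 4595.4 ≈ 1.66.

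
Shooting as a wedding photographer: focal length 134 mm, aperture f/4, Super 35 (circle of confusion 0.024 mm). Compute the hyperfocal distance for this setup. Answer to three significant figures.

Hyperfocal distance H = f²/(N·c) + f = 134²/(4 × 0.024) + 134 = 17956/0.096 + 134 ≈ 187175.7 mm ≈ 187 m.

187 m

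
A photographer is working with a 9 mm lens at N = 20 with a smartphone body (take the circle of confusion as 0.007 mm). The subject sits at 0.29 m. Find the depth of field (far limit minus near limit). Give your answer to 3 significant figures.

Hyperfocal distance H = f²/(N·c) + f = 9²/(20 × 0.007) + 9 = 81/0.14 + 9 ≈ 587.6 mm ≈ 0.588 m.
Near limit Dn = s·(H − f)/(H + s − 2f) = 290 × (587.6 − 9) / (587.6 + 290 − 2 × 9) = 290 × 578.6 / 859.6 ≈ 195.20 mm.
Far limit Df = s·(H − f)/(H − s) = 290 × (587.6 − 9) / (587.6 − 290) = 290 × 578.6 / 297.6 ≈ 563.85 mm.
Depth of field = Df − Dn = 563.85 − 195.20 ≈ 368.65 mm.

369 mm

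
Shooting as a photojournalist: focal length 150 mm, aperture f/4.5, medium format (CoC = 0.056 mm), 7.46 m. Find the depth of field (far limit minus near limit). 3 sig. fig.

1.23 m

Hyperfocal distance H = f²/(N·c) + f = 150²/(4.5 × 0.056) + 150 = 22500/0.252 + 150 ≈ 89435.7 mm ≈ 89.44 m.
Near limit Dn = s·(H − f)/(H + s − 2f) = 7460 × (89435.7 − 150) / (89435.7 + 7460 − 2 × 150) = 7460 × 89285.7 / 96595.7 ≈ 6895.5 mm.
Far limit Df = s·(H − f)/(H − s) = 7460 × (89435.7 − 150) / (89435.7 − 7460) = 7460 × 89285.7 / 81975.7 ≈ 8125.2 mm.
Depth of field = Df − Dn = 8125.2 − 6895.5 ≈ 1229.7 mm ≈ 1.23 m.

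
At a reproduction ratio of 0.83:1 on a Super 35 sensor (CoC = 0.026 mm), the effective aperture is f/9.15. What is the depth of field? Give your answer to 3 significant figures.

0.691 mm

At magnification m, DoF ≈ 2·N_eff·c/m² = 2 × 9.15 × 0.026 / 0.83² = 0.4758 / 0.6889 ≈ 0.691 mm.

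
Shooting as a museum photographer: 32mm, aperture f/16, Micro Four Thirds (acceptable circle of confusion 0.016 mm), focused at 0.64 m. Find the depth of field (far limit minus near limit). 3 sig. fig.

199 mm

Hyperfocal distance H = f²/(N·c) + f = 32²/(16 × 0.016) + 32 = 1024/0.256 + 32 ≈ 4032.0 mm ≈ 4.032 m.
Near limit Dn = s·(H − f)/(H + s − 2f) = 640 × (4032.0 − 32) / (4032.0 + 640 − 2 × 32) = 640 × 4000.0 / 4608.0 ≈ 555.56 mm.
Far limit Df = s·(H − f)/(H − s) = 640 × (4032.0 − 32) / (4032.0 − 640) = 640 × 4000.0 / 3392.0 ≈ 754.72 mm.
Depth of field = Df − Dn = 754.72 − 555.56 ≈ 199.16 mm.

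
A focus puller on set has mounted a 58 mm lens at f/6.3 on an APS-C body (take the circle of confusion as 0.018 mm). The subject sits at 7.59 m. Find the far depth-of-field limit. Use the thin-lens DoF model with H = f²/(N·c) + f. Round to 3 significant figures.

10.2 m

Hyperfocal distance H = f²/(N·c) + f = 58²/(6.3 × 0.018) + 58 = 3364/0.1134 + 58 ≈ 29722.9 mm ≈ 29.72 m.
Far limit Df = s·(H − f)/(H − s) = 7590 × (29722.9 − 58) / (29722.9 − 7590) = 7590 × 29664.9 / 22132.9 ≈ 10173 mm ≈ 10.2 m.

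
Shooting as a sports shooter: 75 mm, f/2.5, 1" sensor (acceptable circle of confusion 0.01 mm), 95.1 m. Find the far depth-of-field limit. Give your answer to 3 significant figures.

Hyperfocal distance H = f²/(N·c) + f = 75²/(2.5 × 0.01) + 75 = 5625/0.025 + 75 ≈ 225075.0 mm ≈ 225.1 m.
Far limit Df = s·(H − f)/(H − s) = 95100 × (225075.0 − 75) / (225075.0 − 95100) = 95100 × 225000.0 / 129975.0 ≈ 164628 mm ≈ 165 m.

165 m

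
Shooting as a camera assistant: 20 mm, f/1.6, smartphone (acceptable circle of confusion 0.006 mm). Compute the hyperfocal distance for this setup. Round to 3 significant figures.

Hyperfocal distance H = f²/(N·c) + f = 20²/(1.6 × 0.006) + 20 = 400/0.0096 + 20 ≈ 41686.7 mm ≈ 41.7 m.

41.7 m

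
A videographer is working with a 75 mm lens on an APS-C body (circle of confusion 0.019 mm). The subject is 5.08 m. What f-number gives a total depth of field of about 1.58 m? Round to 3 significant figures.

Write h = H − f = f²/(N·c). The thin-lens limits are Dn = s·h/(h + (s−f)) and Df = s·h/(h − (s−f)), so DoF = Df − Dn = 2·s·(s−f)·h / (h² − (s−f)²).
That is a quadratic in h: DoF·h² − 2·s·(s−f)·h − DoF·(s−f)² = 0 ⇒ h = (s−f)·(s + √(s² + DoF²)) / DoF = 5005 × (5080 + √(5080² + 1580²)) / 1580 = 5005 × (5080 + 5320.04) / 1580 ≈ 32944 mm.
Then N = f²/(c·h) = 75² / (0.019 × 32944) = 5625 / 625.94 ≈ 8.99.

f/8.99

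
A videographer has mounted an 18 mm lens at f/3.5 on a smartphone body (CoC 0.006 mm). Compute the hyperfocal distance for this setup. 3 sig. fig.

15.4 m

Hyperfocal distance H = f²/(N·c) + f = 18²/(3.5 × 0.006) + 18 = 324/0.021 + 18 ≈ 15446.6 mm ≈ 15.4 m.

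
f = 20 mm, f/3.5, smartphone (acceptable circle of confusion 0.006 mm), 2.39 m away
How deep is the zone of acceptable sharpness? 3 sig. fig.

Hyperfocal distance H = f²/(N·c) + f = 20²/(3.5 × 0.006) + 20 = 400/0.021 + 20 ≈ 19067.6 mm ≈ 19.07 m.
Near limit Dn = s·(H − f)/(H + s − 2f) = 2390 × (19067.6 − 20) / (19067.6 + 2390 − 2 × 20) = 2390 × 19047.6 / 21417.6 ≈ 2125.53 mm.
Far limit Df = s·(H − f)/(H − s) = 2390 × (19067.6 − 20) / (19067.6 − 2390) = 2390 × 19047.6 / 16677.6 ≈ 2729.63 mm.
Depth of field = Df − Dn = 2729.63 − 2125.53 ≈ 604.10 mm ≈ 0.604 m.

0.604 m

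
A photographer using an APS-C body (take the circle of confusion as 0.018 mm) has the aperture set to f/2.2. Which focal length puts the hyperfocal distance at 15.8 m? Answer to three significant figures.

From H = f²/(N·c) + f, with f ≪ H: f ≈ √(H·N·c) = √(15800 × 2.2 × 0.018) = √625.68 ≈ 25.01 mm.
The +f correction barely moves this — solving exactly, f² + N·c·f − N·c·H = 0 ⇒ f = (−N·c + √((N·c)² + 4·N·c·H))/2 = (−0.0396 + √2502.7)/2 ≈ 24.994 mm, so f ≈ 25.0 mm.

25.0 mm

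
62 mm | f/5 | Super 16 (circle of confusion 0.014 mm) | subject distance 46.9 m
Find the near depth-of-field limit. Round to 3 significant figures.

25.3 m

Hyperfocal distance H = f²/(N·c) + f = 62²/(5 × 0.014) + 62 = 3844/0.07 + 62 ≈ 54976.3 mm ≈ 54.98 m.
Near limit Dn = s·(H − f)/(H + s − 2f) = 46900 × (54976.3 − 62) / (54976.3 + 46900 − 2 × 62) = 46900 × 54914.3 / 101752.3 ≈ 25311 mm ≈ 25.3 m.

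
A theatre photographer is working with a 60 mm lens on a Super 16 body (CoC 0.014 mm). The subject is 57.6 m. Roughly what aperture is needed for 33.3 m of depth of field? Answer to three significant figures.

Write h = H − f = f²/(N·c). The thin-lens limits are Dn = s·h/(h + (s−f)) and Df = s·h/(h − (s−f)), so DoF = Df − Dn = 2·s·(s−f)·h / (h² − (s−f)²).
That is a quadratic in h: DoF·h² − 2·s·(s−f)·h − DoF·(s−f)² = 0 ⇒ h = (s−f)·(s + √(s² + DoF²)) / DoF = 57540 × (57600 + √(57600² + 33300²)) / 33300 = 57540 × (57600 + 66533.1) / 33300 ≈ 214493 mm.
Then N = f²/(c·h) = 60² / (0.014 × 214493) = 3600 / 3002.9 ≈ 1.20.

f/1.20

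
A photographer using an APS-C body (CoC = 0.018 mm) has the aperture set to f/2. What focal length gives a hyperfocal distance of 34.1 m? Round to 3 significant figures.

From H = f²/(N·c) + f, with f ≪ H: f ≈ √(H·N·c) = √(34100 × 2 × 0.018) = √1227.6 ≈ 35.04 mm.
The +f correction barely moves this — solving exactly, f² + N·c·f − N·c·H = 0 ⇒ f = (−N·c + √((N·c)² + 4·N·c·H))/2 = (−0.036 + √4910.4)/2 ≈ 35.019 mm, so f ≈ 35.0 mm.

35.0 mm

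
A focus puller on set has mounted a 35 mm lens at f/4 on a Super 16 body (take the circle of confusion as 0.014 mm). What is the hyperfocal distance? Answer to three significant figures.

21.9 m

Hyperfocal distance H = f²/(N·c) + f = 35²/(4 × 0.014) + 35 = 1225/0.056 + 35 ≈ 21910.0 mm ≈ 21.9 m.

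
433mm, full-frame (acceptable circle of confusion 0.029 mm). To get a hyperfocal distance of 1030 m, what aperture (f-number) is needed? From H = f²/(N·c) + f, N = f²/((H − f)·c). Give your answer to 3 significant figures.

Rearrange H = f²/(N·c) + f for N: N = f² / ((H − f)·c).
N = 433² / ((1030000 − 433) × 0.029) = 187489 / 29857 ≈ 6.28.

f/6.28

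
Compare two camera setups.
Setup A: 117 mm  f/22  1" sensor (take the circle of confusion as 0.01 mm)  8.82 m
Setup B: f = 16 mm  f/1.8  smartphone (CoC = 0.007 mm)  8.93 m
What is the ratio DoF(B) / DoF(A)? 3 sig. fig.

Setup A: H = 117²/(22×0.01) + 117 ≈ 62339.7 mm; DoF = Df − Dn = 10254.2 − 7737.7 ≈ 2516.5 mm.
Setup B: H = 16²/(1.8×0.007) + 16 ≈ 20333.5 mm; DoF = Df − Dn = 15910.5 − 6206.8 ≈ 9703.7 mm.
Ratio = 9703.7 / 2516.5 ≈ 3.86.

3.86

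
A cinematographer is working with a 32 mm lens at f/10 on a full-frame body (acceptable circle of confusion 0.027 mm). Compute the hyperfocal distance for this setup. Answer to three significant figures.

3.82 m

Hyperfocal distance H = f²/(N·c) + f = 32²/(10 × 0.027) + 32 = 1024/0.27 + 32 ≈ 3824.6 mm ≈ 3.82 m.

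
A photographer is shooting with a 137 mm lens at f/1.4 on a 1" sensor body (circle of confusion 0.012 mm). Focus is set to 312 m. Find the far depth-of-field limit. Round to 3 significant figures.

433 m

Hyperfocal distance H = f²/(N·c) + f = 137²/(1.4 × 0.012) + 137 = 18769/0.0168 + 137 ≈ 1117339.4 mm ≈ 1117 m.
Far limit Df = s·(H − f)/(H − s) = 312000 × (1117339.4 − 137) / (1117339.4 − 312000) = 312000 × 1117202.4 / 805339.4 ≈ 432820 mm ≈ 433 m.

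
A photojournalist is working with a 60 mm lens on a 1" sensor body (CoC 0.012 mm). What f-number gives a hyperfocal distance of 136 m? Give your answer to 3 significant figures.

f/2.21

Rearrange H = f²/(N·c) + f for N: N = f² / ((H − f)·c).
N = 60² / ((136000 − 60) × 0.012) = 3600 / 1631 ≈ 2.21.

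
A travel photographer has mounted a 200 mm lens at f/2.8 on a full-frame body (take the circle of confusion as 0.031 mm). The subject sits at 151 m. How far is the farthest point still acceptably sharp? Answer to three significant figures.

224 m

Hyperfocal distance H = f²/(N·c) + f = 200²/(2.8 × 0.031) + 200 = 40000/0.0868 + 200 ≈ 461029.5 mm ≈ 461.0 m.
Far limit Df = s·(H − f)/(H − s) = 151000 × (461029.5 − 200) / (461029.5 − 151000) = 151000 × 460829.5 / 310029.5 ≈ 224447 mm ≈ 224 m.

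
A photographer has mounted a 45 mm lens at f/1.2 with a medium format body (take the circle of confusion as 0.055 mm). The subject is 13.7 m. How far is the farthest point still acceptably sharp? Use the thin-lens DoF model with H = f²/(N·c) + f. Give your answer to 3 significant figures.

24.7 m

Hyperfocal distance H = f²/(N·c) + f = 45²/(1.2 × 0.055) + 45 = 2025/0.066 + 45 ≈ 30726.8 mm ≈ 30.73 m.
Far limit Df = s·(H − f)/(H − s) = 13700 × (30726.8 − 45) / (30726.8 − 13700) = 13700 × 30681.8 / 17026.8 ≈ 24687 mm ≈ 24.7 m.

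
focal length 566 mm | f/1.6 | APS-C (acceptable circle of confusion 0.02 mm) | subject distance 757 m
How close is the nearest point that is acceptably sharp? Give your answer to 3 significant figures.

Hyperfocal distance H = f²/(N·c) + f = 566²/(1.6 × 0.02) + 566 = 320356/0.032 + 566 ≈ 10011691.0 mm ≈ 10012 m.
Near limit Dn = s·(H − f)/(H + s − 2f) = 757000 × (10011691.0 − 566) / (10011691.0 + 757000 − 2 × 566) = 757000 × 10011125.0 / 10767559.0 ≈ 703820 mm ≈ 704 m.

704 m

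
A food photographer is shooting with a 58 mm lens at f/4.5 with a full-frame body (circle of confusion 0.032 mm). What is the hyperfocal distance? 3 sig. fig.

Hyperfocal distance H = f²/(N·c) + f = 58²/(4.5 × 0.032) + 58 = 3364/0.144 + 58 ≈ 23419.1 mm ≈ 23.4 m.

23.4 m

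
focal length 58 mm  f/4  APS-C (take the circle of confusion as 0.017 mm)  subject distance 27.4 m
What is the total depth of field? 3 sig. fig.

Hyperfocal distance H = f²/(N·c) + f = 58²/(4 × 0.017) + 58 = 3364/0.068 + 58 ≈ 49528.6 mm ≈ 49.53 m.
Near limit Dn = s·(H − f)/(H + s − 2f) = 27400 × (49528.6 − 58) / (49528.6 + 27400 − 2 × 58) = 27400 × 49470.6 / 76812.6 ≈ 17647 mm.
Far limit Df = s·(H − f)/(H − s) = 27400 × (49528.6 − 58) / (49528.6 − 27400) = 27400 × 49470.6 / 22128.6 ≈ 61255 mm.
Depth of field = Df − Dn = 61255 − 17647 ≈ 43608 mm ≈ 43.6 m.

43.6 m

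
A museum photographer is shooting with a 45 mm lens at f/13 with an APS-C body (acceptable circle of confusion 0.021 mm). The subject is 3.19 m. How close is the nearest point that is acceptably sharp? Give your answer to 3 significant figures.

Hyperfocal distance H = f²/(N·c) + f = 45²/(13 × 0.021) + 45 = 2025/0.273 + 45 ≈ 7462.6 mm ≈ 7.463 m.
Near limit Dn = s·(H − f)/(H + s − 2f) = 3190 × (7462.6 − 45) / (7462.6 + 3190 − 2 × 45) = 3190 × 7417.6 / 10562.6 ≈ 2240.2 mm ≈ 2.24 m.

2.24 m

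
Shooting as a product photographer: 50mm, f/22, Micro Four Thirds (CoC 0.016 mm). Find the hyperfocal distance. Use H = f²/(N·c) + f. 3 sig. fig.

7.15 m

Hyperfocal distance H = f²/(N·c) + f = 50²/(22 × 0.016) + 50 = 2500/0.352 + 50 ≈ 7152.3 mm ≈ 7.15 m.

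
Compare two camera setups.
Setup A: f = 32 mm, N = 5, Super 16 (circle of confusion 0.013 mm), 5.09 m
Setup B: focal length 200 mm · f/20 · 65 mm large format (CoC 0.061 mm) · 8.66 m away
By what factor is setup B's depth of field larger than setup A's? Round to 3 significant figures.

Setup A: H = 32²/(5×0.013) + 32 ≈ 15785.8 mm; DoF = Df − Dn = 7497.0 − 3853.0 ≈ 3644.0 mm.
Setup B: H = 200²/(20×0.061) + 200 ≈ 32986.9 mm; DoF = Df − Dn = 11671.6 − 6883.8 ≈ 4787.8 mm.
Ratio = 4787.8 / 3644.0 ≈ 1.31.

1.31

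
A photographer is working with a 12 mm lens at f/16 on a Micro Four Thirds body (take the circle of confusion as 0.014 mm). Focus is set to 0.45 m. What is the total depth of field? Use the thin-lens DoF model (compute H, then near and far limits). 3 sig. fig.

1.14 m

Hyperfocal distance H = f²/(N·c) + f = 12²/(16 × 0.014) + 12 = 144/0.224 + 12 ≈ 654.9 mm ≈ 0.655 m.
Near limit Dn = s·(H − f)/(H + s − 2f) = 450 × (654.9 − 12) / (654.9 + 450 − 2 × 12) = 450 × 642.9 / 1080.9 ≈ 267.6 mm.
Far limit Df = s·(H − f)/(H − s) = 450 × (654.9 − 12) / (654.9 − 450) = 450 × 642.9 / 204.9 ≈ 1412.1 mm.
Depth of field = Df − Dn = 1412.1 − 267.6 ≈ 1144.5 mm ≈ 1.14 m.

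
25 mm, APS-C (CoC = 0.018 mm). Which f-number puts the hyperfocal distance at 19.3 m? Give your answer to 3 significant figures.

f/1.80

Rearrange H = f²/(N·c) + f for N: N = f² / ((H − f)·c).
N = 25² / ((19300 − 25) × 0.018) = 625 / 346.9 ≈ 1.80.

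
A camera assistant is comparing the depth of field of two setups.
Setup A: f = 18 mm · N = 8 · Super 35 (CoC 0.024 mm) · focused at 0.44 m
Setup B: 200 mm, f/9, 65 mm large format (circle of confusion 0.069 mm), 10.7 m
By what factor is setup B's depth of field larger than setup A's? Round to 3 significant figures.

15.3

Setup A: H = 18²/(8×0.024) + 18 ≈ 1705.5 mm; DoF = Df − Dn = 586.72 − 351.98 ≈ 234.74 mm.
Setup B: H = 200²/(9×0.069) + 200 ≈ 64612.2 mm; DoF = Df − Dn = 12783.9 − 9200.2 ≈ 3583.7 mm.
Ratio = 3583.7 / 234.74 ≈ 15.3.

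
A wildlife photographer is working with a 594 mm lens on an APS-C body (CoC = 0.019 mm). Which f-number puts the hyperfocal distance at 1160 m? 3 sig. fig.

f/16

Rearrange H = f²/(N·c) + f for N: N = f² / ((H − f)·c).
N = 594² / ((1160000 − 594) × 0.019) = 352836 / 22029 ≈ 16.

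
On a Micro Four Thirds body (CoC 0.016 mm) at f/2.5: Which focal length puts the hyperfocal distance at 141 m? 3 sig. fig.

From H = f²/(N·c) + f, with f ≪ H: f ≈ √(H·N·c) = √(141000 × 2.5 × 0.016) = √5640.0 ≈ 75.10 mm.
The +f correction barely moves this — solving exactly, f² + N·c·f − N·c·H = 0 ⇒ f = (−N·c + √((N·c)² + 4·N·c·H))/2 = (−0.04 + √22560)/2 ≈ 75.080 mm, so f ≈ 75.1 mm.

75.1 mm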